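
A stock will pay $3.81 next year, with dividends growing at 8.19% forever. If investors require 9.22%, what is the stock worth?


Formula: P = D1 / (r - g)
Spread: r - g = 0.0922 - 0.0819 = 0.0103
Substituting: P = $3.81 / 0.0103
P = $369.90

$369.90


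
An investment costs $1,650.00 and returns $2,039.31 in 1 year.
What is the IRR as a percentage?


Formula: IRR = C1/C0 - 1
Substituting: IRR = $2,039.31 / $1,650.00 - 1
Ratio: 1.235945 - 1 = 0.235945
IRR = 23.5945%

23.5945%


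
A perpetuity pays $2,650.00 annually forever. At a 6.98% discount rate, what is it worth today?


Formula: PV = C / r
Substituting: PV = $2,650.00 / 0.0698
PV = $37,965.62

$37,965.62


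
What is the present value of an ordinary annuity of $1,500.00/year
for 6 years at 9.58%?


Formula: PV = PMT * (1 - (1+r)^(-n)) / r
Discount factor: (1 + 0.0958)^(-6) = 0.57758
Bracket: 1 - 0.57758 = 0.42242
PV = $1,500.00 * 0.42242 / 0.0958 = $6,614.09

$6,614.09


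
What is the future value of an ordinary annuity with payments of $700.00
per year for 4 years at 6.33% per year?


Formula: FV = PMT * ((1+r)^n - 1) / r
Growth factor: (1 + 0.0633)^4 = 1.278272
Numerator: 1.278272 - 1 = 0.278272
FV = $700.00 * 0.278272 / 0.0633 = $3,077.26

$3,077.26


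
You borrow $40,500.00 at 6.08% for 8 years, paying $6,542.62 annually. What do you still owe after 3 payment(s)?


Formula: Balance = PV*(1+r)^k - PMT*((1+r)^k - 1)/r
Growth: (1 + 0.0608)^3 = 1.193715
Accumulated factor: ((1+r)^k - 1)/r = 3.186097
Balance = $40,500.00 * 1.193715 - $6,542.62 * 3.186097
Balance = $27,500.02

$27,500.02


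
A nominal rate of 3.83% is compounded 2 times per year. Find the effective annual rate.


Formula: EAR = (1 + r/m)^m - 1
Period rate: r/m = 0.0383 / 2 = 0.01915
Compounding: (1 + 0.01915)^2 = 1.038667
EAR = 1.038667 - 1 = 0.038667

0.038667


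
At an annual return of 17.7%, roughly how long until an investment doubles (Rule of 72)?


Formula: Years ≈ 72 / r
Substituting: Years ≈ 72 / 17.7
Years ≈ 4.1

4.1 years


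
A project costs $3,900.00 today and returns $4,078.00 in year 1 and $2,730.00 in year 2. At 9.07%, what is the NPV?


Formula: NPV = C0 + C1/(1+r) + C2/(1+r)^2
Discount C1: $4,078.00 / (1 + 0.0907) = $3,738.88
Discount C2: $2,730.00 / (1 + 0.0907)^2 = $2,294.84
NPV = -$3,900.00 + $3,738.88 + $2,294.84 = $2,133.72

$2,133.72


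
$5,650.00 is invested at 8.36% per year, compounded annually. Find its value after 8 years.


Formula: FV = P * (1 + r)^n
Substituting: FV = $5,650.00 * (1 + 0.0836)^8
Growth factor: (1.0836)^8 = 1.900868
FV = $5,650.00 * 1.900868 = $10,739.90

$10,739.90


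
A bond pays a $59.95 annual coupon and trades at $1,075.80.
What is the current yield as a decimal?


Formula: Current yield = annual coupon / price
Substituting: CY = $59.95 / $1,075.80
CY = 0.055726

0.055726


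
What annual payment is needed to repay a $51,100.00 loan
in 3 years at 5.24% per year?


Formula: PMT = PV * r / (1 - (1+r)^(-n))
Denominator: 1 - (1 + 0.0524)^(-3) = 0.142059
Numerator: $51,100.00 * 0.0524 = 2677.64
PMT = 2677.64 / 0.142059 = $18,848.80

$18,848.80


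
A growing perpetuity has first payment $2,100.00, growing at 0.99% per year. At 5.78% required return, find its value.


Formula: PV = C / (r - g)
Spread: r - g = 0.0578 - 0.0099 = 0.0479
Substituting: PV = $2,100.00 / 0.0479
PV = $43,841.34

$43,841.34


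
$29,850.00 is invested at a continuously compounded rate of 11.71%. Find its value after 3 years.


Formula: FV = P * e^(r*t)
Exponent: r*t = 0.1171 * 3 = 0.3513
e^(0.3513) = 1.420914
FV = $29,850.00 * 1.420914 = $42,414.27

$42,414.27


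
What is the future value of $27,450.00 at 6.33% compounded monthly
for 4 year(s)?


Formula: FV = P * (1 + r/m)^(m*t)
Period rate: r/m = 0.0633 / 12 = 0.005275
Total periods: m*t = 12 * 4 = 48
Growth factor: (1 + 0.005275)^48 = 1.287284
FV = $27,450.00 * 1.287284 = $35,335.94

$35,335.94


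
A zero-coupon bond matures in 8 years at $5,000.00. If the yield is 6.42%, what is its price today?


Formula: Price = FV / (1 + r)^n
Substituting: Price = $5,000.00 / (1 + 0.0642)^8
Discount factor: (1.0642)^8 = 1.645076
Price = $5,000.00 / 1.645076 = $3,039.37

$3,039.37


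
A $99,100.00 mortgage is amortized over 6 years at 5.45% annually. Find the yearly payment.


Formula: PMT = PV * r / (1 - (1+r)^(-n))
Denominator: 1 - (1 + 0.0545)^(-6) = 0.272688
Numerator: $99,100.00 * 0.0545 = 5400.95
PMT = 5400.95 / 0.272688 = $19,806.30

$19,806.30


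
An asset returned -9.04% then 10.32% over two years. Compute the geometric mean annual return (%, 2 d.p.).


Formula: Geometric mean = ((1+r1)*(1+r2))^(1/2) - 1
Product: (1 + -0.0904) * (1 + 0.1032) = 0.9096 * 1.1032 = 1.003471
Square root: 1.003471^0.5 = 1.001734
Geometric mean = 1.001734 - 1 = 0.001734
As percentage: 0.17%

0.17%


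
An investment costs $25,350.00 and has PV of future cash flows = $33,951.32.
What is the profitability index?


Formula: PI = PV(cash flows) / initial investment
Substituting: PI = $33,951.32 / $25,350.00
PI = 1.3393

1.3393


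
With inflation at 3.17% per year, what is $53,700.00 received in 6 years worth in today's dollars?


Formula: Real value = nominal / (1 + inflation)^years
Price level: (1 + 0.0317)^6 = 1.205926
Real value = $53,700.00 / 1.205926 = $44,530.10

$44,530.10


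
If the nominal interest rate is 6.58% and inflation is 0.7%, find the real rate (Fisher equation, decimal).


Formula: (1 + r_real) = (1 + r_nom) / (1 + inflation)
Substituting: (1 + r_real) = 1.0658 / 1.007
(1 + r_real) = 1.058391
r_real = 1.058391 - 1 = 0.058391

0.058391


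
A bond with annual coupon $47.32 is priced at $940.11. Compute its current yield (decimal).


Formula: Current yield = annual coupon / price
Substituting: CY = $47.32 / $940.11
CY = 0.050335

0.050335


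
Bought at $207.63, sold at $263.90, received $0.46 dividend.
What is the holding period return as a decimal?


Formula: HPR = (P1 - P0 + D) / P0
Gain: $263.90 - $207.63 + $0.46 = $56.73
HPR = $56.73 / $207.63 = 0.2732

0.2732


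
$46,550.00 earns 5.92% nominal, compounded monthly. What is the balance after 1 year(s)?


Formula: FV = P * (1 + r/m)^(m*t)
Period rate: r/m = 0.0592 / 12 = 0.004933
Total periods: m*t = 12 * 1 = 12
Growth factor: (1 + 0.004933)^12 = 1.060833
FV = $46,550.00 * 1.060833 = $49,381.78

$49,381.78


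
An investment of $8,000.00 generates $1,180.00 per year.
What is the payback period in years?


Formula: Payback = investment / annual cash flow
Substituting: Payback = $8,000.00 / $1,180.00
Payback = 6.7797 years

6.7797 years


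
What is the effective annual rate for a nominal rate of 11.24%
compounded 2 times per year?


Formula: EAR = (1 + r/m)^m - 1
Period rate: r/m = 0.1124 / 2 = 0.0562
Compounding: (1 + 0.0562)^2 = 1.115558
EAR = 1.115558 - 1 = 0.115558

0.115558


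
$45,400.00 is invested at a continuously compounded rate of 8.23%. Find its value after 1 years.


Formula: FV = P * e^(r*t)
Exponent: r*t = 0.0823 * 1 = 0.0823
e^(0.0823) = 1.085781
FV = $45,400.00 * 1.085781 = $49,294.48

$49,294.48


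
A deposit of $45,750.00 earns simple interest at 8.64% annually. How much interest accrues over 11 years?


Formula: I = P * r * t
Substituting: I = $45,750.00 * 0.0864 * 11
Step: I = $45,750.00 * 0.9504
I = $43,480.80

$43,480.80


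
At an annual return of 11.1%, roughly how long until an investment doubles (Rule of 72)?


Formula: Years ≈ 72 / r
Substituting: Years ≈ 72 / 11.1
Years ≈ 6.5

6.5 years


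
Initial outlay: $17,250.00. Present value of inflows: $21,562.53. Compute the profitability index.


Formula: PI = PV(cash flows) / initial investment
Substituting: PI = $21,562.53 / $17,250.00
PI = 1.25

1.25


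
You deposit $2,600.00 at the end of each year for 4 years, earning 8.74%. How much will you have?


Formula: FV = PMT * ((1+r)^n - 1) / r
Growth factor: (1 + 0.0874)^4 = 1.398161
Numerator: 1.398161 - 1 = 0.398161
FV = $2,600.00 * 0.398161 / 0.0874 = $11,844.62

$11,844.62


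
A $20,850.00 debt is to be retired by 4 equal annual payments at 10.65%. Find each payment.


Formula: PMT = PV * r / (1 - (1+r)^(-n))
Denominator: 1 - (1 + 0.1065)^(-4) = 0.332895
Numerator: $20,850.00 * 0.1065 = 2220.525
PMT = 2220.525 / 0.332895 = $6,670.35

$6,670.35


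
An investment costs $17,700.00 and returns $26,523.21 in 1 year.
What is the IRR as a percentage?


Formula: IRR = C1/C0 - 1
Substituting: IRR = $26,523.21 / $17,700.00 - 1
Ratio: 1.498486 - 1 = 0.498486
IRR = 49.8486%

49.8486%


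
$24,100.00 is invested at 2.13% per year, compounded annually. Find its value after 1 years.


Formula: FV = P * (1 + r)^n
Substituting: FV = $24,100.00 * (1 + 0.0213)^1
Growth factor: (1.0213)^1 = 1.0213
FV = $24,100.00 * 1.0213 = $24,613.33

$24,613.33


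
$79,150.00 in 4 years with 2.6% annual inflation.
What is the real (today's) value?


Formula: Real value = nominal / (1 + inflation)^years
Price level: (1 + 0.026)^4 = 1.108127
Real value = $79,150.00 / 1.108127 = $71,426.85

$71,426.85


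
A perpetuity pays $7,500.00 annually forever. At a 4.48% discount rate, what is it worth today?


Formula: PV = C / r
Substituting: PV = $7,500.00 / 0.0448
PV = $167,410.71

$167,410.71


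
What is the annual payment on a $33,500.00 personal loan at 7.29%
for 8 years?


Formula: PMT = PV * r / (1 - (1+r)^(-n))
Denominator: 1 - (1 + 0.0729)^(-8) = 0.430458
Numerator: $33,500.00 * 0.0729 = 2442.15
PMT = 2442.15 / 0.430458 = $5,673.38

$5,673.38


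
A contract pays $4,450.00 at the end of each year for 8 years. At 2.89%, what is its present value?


Formula: PV = PMT * (1 - (1+r)^(-n)) / r
Discount factor: (1 + 0.0289)^(-8) = 0.796186
Bracket: 1 - 0.796186 = 0.203814
PV = $4,450.00 * 0.203814 / 0.0289 = $31,383.09

$31,383.09


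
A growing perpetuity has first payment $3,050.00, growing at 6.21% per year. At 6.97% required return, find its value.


Formula: PV = C / (r - g)
Spread: r - g = 0.0697 - 0.0621 = 0.0076
Substituting: PV = $3,050.00 / 0.0076
PV = $401,315.79

$401,315.79


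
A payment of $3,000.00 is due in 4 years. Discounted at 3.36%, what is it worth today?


Formula: PV = FV / (1 + r)^n
Substituting: PV = $3,000.00 / (1 + 0.0336)^4
Discount factor: (1.0336)^4 = 1.141327
PV = $3,000.00 / 1.141327 = $2,628.52

$2,628.52


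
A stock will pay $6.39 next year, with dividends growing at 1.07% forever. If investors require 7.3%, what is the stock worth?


Formula: P = D1 / (r - g)
Spread: r - g = 0.073 - 0.0107 = 0.0623
Substituting: P = $6.39 / 0.0623
P = $102.57

$102.57


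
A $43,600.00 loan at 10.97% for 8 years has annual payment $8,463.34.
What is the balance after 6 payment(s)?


Formula: Balance = PV*(1+r)^k - PMT*((1+r)^k - 1)/r
Growth: (1 + 0.1097)^6 = 1.867383
Accumulated factor: ((1+r)^k - 1)/r = 7.906869
Balance = $43,600.00 * 1.867383 - $8,463.34 * 7.906869
Balance = $14,499.40

$14,499.40


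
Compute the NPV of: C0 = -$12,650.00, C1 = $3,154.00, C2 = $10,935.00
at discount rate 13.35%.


Formula: NPV = C0 + C1/(1+r) + C2/(1+r)^2
Discount C1: $3,154.00 / (1 + 0.1335) = $2,782.53
Discount C2: $10,935.00 / (1 + 0.1335)^2 = $8,510.90
NPV = -$12,650.00 + $2,782.53 + $8,510.90 = -$1,356.56

-$1,356.56


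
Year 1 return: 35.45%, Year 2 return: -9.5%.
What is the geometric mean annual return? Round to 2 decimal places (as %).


Formula: Geometric mean = ((1+r1)*(1+r2))^(1/2) - 1
Product: (1 + 0.3545) * (1 + -0.095) = 1.3545 * 0.905 = 1.225823
Square root: 1.225823^0.5 = 1.107169
Geometric mean = 1.107169 - 1 = 0.107169
As percentage: 10.72%

10.72%


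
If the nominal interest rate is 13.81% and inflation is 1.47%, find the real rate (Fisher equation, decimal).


Formula: (1 + r_real) = (1 + r_nom) / (1 + inflation)
Substituting: (1 + r_real) = 1.1381 / 1.0147
(1 + r_real) = 1.121612
r_real = 1.121612 - 1 = 0.121612

0.121612


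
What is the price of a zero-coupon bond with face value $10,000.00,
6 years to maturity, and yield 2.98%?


Formula: Price = FV / (1 + r)^n
Substituting: Price = $10,000.00 / (1 + 0.0298)^6
Discount factor: (1.0298)^6 = 1.192662
Price = $10,000.00 / 1.192662 = $8,384.61

$8,384.61


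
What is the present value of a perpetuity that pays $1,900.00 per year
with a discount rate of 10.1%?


Formula: PV = C / r
Substituting: PV = $1,900.00 / 0.101
PV = $18,811.88

$18,811.88


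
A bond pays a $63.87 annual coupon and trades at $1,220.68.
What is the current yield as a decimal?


Formula: Current yield = annual coupon / price
Substituting: CY = $63.87 / $1,220.68
CY = 0.052323

0.052323


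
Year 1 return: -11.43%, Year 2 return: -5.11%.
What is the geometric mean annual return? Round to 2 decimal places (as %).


Formula: Geometric mean = ((1+r1)*(1+r2))^(1/2) - 1
Product: (1 + -0.1143) * (1 + -0.0511) = 0.8857 * 0.9489 = 0.840441
Square root: 0.840441^0.5 = 0.916756
Geometric mean = 0.916756 - 1 = -0.083244
As percentage: -8.32%

-8.32%


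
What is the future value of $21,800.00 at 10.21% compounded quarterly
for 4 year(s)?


Formula: FV = P * (1 + r/m)^(m*t)
Period rate: r/m = 0.1021 / 4 = 0.025525
Total periods: m*t = 4 * 4 = 16
Growth factor: (1 + 0.025525)^16 = 1.496718
FV = $21,800.00 * 1.496718 = $32,628.46

$32,628.46


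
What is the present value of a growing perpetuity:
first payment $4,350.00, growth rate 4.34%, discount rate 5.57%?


Formula: PV = C / (r - g)
Spread: r - g = 0.0557 - 0.0434 = 0.0123
Substituting: PV = $4,350.00 / 0.0123
PV = $353,658.54

$353,658.54


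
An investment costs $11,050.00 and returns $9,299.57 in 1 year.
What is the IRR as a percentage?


Formula: IRR = C1/C0 - 1
Substituting: IRR = $9,299.57 / $11,050.00 - 1
Ratio: 0.84159 - 1 = -0.15841
IRR = -15.841%

-15.841%


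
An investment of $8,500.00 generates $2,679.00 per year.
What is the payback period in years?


Formula: Payback = investment / annual cash flow
Substituting: Payback = $8,500.00 / $2,679.00
Payback = 3.1728 years

3.1728 years


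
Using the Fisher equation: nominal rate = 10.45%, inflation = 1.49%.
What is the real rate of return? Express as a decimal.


Formula: (1 + r_real) = (1 + r_nom) / (1 + inflation)
Substituting: (1 + r_real) = 1.1045 / 1.0149
(1 + r_real) = 1.088285
r_real = 1.088285 - 1 = 0.088285

0.088285


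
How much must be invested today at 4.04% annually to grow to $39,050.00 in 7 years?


Formula: PV = FV / (1 + r)^n
Substituting: PV = $39,050.00 / (1 + 0.0404)^7
Discount factor: (1.0404)^7 = 1.319479
PV = $39,050.00 / 1.319479 = $29,595.02

$29,595.02


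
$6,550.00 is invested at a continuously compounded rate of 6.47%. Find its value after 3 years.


Formula: FV = P * e^(r*t)
Exponent: r*t = 0.0647 * 3 = 0.1941
e^(0.1941) = 1.214218
FV = $6,550.00 * 1.214218 = $7,953.13

$7,953.13


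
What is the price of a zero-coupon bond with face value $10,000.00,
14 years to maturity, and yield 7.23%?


Formula: Price = FV / (1 + r)^n
Substituting: Price = $10,000.00 / (1 + 0.0723)^14
Discount factor: (1.0723)^14 = 2.657225
Price = $10,000.00 / 2.657225 = $3,763.32

$3,763.32


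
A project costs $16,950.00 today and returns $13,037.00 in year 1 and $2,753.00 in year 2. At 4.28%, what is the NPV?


Formula: NPV = C0 + C1/(1+r) + C2/(1+r)^2
Discount C1: $13,037.00 / (1 + 0.0428) = $12,501.92
Discount C2: $2,753.00 / (1 + 0.0428)^2 = $2,531.65
NPV = -$16,950.00 + $12,501.92 + $2,531.65 = -$1,916.43

-$1,916.43


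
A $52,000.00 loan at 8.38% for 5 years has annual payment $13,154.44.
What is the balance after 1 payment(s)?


Formula: Balance = PV*(1+r)^k - PMT*((1+r)^k - 1)/r
Growth: (1 + 0.0838)^1 = 1.0838
Accumulated factor: ((1+r)^k - 1)/r = 1.0
Balance = $52,000.00 * 1.0838 - $13,154.44 * 1.0
Balance = $43,203.16

$43,203.16


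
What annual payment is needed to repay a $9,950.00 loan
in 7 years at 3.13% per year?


Formula: PMT = PV * r / (1 - (1+r)^(-n))
Denominator: 1 - (1 + 0.0313)^(-7) = 0.194056
Numerator: $9,950.00 * 0.0313 = 311.435
PMT = 311.435 / 0.194056 = $1,604.87

$1,604.87


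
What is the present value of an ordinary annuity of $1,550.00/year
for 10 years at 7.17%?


Formula: PV = PMT * (1 - (1+r)^(-n)) / r
Discount factor: (1 + 0.0717)^(-10) = 0.500343
Bracket: 1 - 0.500343 = 0.499657
PV = $1,550.00 * 0.499657 / 0.0717 = $10,801.51

$10,801.51


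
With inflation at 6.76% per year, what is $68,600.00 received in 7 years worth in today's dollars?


Formula: Real value = nominal / (1 + inflation)^years
Price level: (1 + 0.0676)^7 = 1.580738
Real value = $68,600.00 / 1.580738 = $43,397.44

$43,397.44


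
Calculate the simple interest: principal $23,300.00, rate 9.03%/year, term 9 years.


Formula: I = P * r * t
Substituting: I = $23,300.00 * 0.0903 * 9
Step: I = $23,300.00 * 0.8127
I = $18,935.91

$18,935.91


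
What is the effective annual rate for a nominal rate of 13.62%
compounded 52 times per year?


Formula: EAR = (1 + r/m)^m - 1
Period rate: r/m = 0.1362 / 52 = 0.002619
Compounding: (1 + 0.002619)^52 = 1.145707
EAR = 1.145707 - 1 = 0.145707

0.145707


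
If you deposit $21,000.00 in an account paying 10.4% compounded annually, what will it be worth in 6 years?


Formula: FV = P * (1 + r)^n
Substituting: FV = $21,000.00 * (1 + 0.104)^6
Growth factor: (1.104)^6 = 1.810566
FV = $21,000.00 * 1.810566 = $38,021.89

$38,021.89


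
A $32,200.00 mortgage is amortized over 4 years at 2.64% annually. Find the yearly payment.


Formula: PMT = PV * r / (1 - (1+r)^(-n))
Denominator: 1 - (1 + 0.0264)^(-4) = 0.098982
Numerator: $32,200.00 * 0.0264 = 850.08
PMT = 850.08 / 0.098982 = $8,588.22

$8,588.22


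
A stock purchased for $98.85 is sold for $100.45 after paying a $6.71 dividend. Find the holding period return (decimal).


Formula: HPR = (P1 - P0 + D) / P0
Gain: $100.45 - $98.85 + $6.71 = $8.31
HPR = $8.31 / $98.85 = 0.0841

0.0841


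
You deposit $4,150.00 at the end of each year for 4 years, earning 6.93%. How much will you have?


Formula: FV = PMT * ((1+r)^n - 1) / r
Growth factor: (1 + 0.0693)^4 = 1.307369
Numerator: 1.307369 - 1 = 0.307369
FV = $4,150.00 * 0.307369 / 0.0693 = $18,406.67

$18,406.67


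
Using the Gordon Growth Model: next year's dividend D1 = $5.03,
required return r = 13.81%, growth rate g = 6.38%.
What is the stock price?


Formula: P = D1 / (r - g)
Spread: r - g = 0.1381 - 0.0638 = 0.0743
Substituting: P = $5.03 / 0.0743
P = $67.70

$67.70


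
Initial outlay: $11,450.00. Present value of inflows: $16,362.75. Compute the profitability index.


Formula: PI = PV(cash flows) / initial investment
Substituting: PI = $16,362.75 / $11,450.00
PI = 1.4291

1.4291


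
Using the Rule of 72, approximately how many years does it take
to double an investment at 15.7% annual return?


Formula: Years ≈ 72 / r
Substituting: Years ≈ 72 / 15.7
Years ≈ 4.6

4.6 years


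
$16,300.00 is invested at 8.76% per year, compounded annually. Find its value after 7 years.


Formula: FV = P * (1 + r)^n
Substituting: FV = $16,300.00 * (1 + 0.0876)^7
Growth factor: (1.0876)^7 = 1.800049
FV = $16,300.00 * 1.800049 = $29,340.80

$29,340.80


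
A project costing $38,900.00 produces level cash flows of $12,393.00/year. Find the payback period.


Formula: Payback = investment / annual cash flow
Substituting: Payback = $38,900.00 / $12,393.00
Payback = 3.1389 years

3.1389 years


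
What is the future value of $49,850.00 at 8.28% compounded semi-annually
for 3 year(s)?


Formula: FV = P * (1 + r/m)^(m*t)
Period rate: r/m = 0.0828 / 2 = 0.0414
Total periods: m*t = 2 * 3 = 6
Growth factor: (1 + 0.0414)^6 = 1.275573
FV = $49,850.00 * 1.275573 = $63,587.33

$63,587.33


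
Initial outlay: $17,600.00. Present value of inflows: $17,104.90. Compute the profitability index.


Formula: PI = PV(cash flows) / initial investment
Substituting: PI = $17,104.90 / $17,600.00
PI = 0.9719

0.9719


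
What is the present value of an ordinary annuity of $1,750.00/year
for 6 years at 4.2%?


Formula: PV = PMT * (1 - (1+r)^(-n)) / r
Discount factor: (1 + 0.042)^(-6) = 0.781257
Bracket: 1 - 0.781257 = 0.218743
PV = $1,750.00 * 0.218743 / 0.042 = $9,114.31

$9,114.31


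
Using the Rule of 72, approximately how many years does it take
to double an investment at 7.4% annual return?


Formula: Years ≈ 72 / r
Substituting: Years ≈ 72 / 7.4
Years ≈ 9.7

9.7 years


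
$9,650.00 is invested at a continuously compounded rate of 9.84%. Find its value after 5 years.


Formula: FV = P * e^(r*t)
Exponent: r*t = 0.0984 * 5 = 0.492
e^(0.492) = 1.635584
FV = $9,650.00 * 1.635584 = $15,783.39

$15,783.39


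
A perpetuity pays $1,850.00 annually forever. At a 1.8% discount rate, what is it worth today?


Formula: PV = C / r
Substituting: PV = $1,850.00 / 0.018
PV = $102,777.78

$102,777.78


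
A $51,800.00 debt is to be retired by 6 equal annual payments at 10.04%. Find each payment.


Formula: PMT = PV * r / (1 - (1+r)^(-n))
Denominator: 1 - (1 + 0.1004)^(-6) = 0.436756
Numerator: $51,800.00 * 0.1004 = 5200.72
PMT = 5200.72 / 0.436756 = $11,907.61

$11,907.61


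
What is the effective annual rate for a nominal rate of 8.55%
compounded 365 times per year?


Formula: EAR = (1 + r/m)^m - 1
Period rate: r/m = 0.0855 / 365 = 0.000234
Compounding: (1 + 0.000234)^365 = 1.089251
EAR = 1.089251 - 1 = 0.089251

0.089251


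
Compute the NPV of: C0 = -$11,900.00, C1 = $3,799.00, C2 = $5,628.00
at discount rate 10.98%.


Formula: NPV = C0 + C1/(1+r) + C2/(1+r)^2
Discount C1: $3,799.00 / (1 + 0.1098) = $3,423.14
Discount C2: $5,628.00 / (1 + 0.1098)^2 = $4,569.46
NPV = -$11,900.00 + $3,423.14 + $4,569.46 = -$3,907.40

-$3,907.40


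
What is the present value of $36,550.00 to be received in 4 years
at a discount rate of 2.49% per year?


Formula: PV = FV / (1 + r)^n
Substituting: PV = $36,550.00 / (1 + 0.0249)^4
Discount factor: (1.0249)^4 = 1.103382
PV = $36,550.00 / 1.103382 = $33,125.42

$33,125.42


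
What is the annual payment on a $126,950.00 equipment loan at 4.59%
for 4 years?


Formula: PMT = PV * r / (1 - (1+r)^(-n))
Denominator: 1 - (1 + 0.0459)^(-4) = 0.164321
Numerator: $126,950.00 * 0.0459 = 5827.005
PMT = 5827.005 / 0.164321 = $35,461.05

$35,461.05


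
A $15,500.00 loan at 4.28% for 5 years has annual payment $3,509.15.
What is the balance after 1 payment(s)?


Formula: Balance = PV*(1+r)^k - PMT*((1+r)^k - 1)/r
Growth: (1 + 0.0428)^1 = 1.0428
Accumulated factor: ((1+r)^k - 1)/r = 1.0
Balance = $15,500.00 * 1.0428 - $3,509.15 * 1.0
Balance = $12,654.25

$12,654.25


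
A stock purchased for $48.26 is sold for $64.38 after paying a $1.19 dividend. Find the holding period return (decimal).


Formula: HPR = (P1 - P0 + D) / P0
Gain: $64.38 - $48.26 + $1.19 = $17.31
HPR = $17.31 / $48.26 = 0.3587

0.3587


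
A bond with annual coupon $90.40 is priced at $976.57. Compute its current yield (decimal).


Formula: Current yield = annual coupon / price
Substituting: CY = $90.40 / $976.57
CY = 0.092569

0.092569


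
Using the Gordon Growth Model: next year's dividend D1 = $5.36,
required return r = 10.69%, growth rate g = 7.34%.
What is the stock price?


Formula: P = D1 / (r - g)
Spread: r - g = 0.1069 - 0.0734 = 0.0335
Substituting: P = $5.36 / 0.0335
P = $160.00

$160.00


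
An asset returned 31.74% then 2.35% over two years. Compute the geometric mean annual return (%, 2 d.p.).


Formula: Geometric mean = ((1+r1)*(1+r2))^(1/2) - 1
Product: (1 + 0.3174) * (1 + 0.0235) = 1.3174 * 1.0235 = 1.348359
Square root: 1.348359^0.5 = 1.161189
Geometric mean = 1.161189 - 1 = 0.161189
As percentage: 16.12%

16.12%


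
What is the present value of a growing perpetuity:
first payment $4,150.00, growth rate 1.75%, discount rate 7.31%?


Formula: PV = C / (r - g)
Spread: r - g = 0.0731 - 0.0175 = 0.0556
Substituting: PV = $4,150.00 / 0.0556
PV = $74,640.29

$74,640.29


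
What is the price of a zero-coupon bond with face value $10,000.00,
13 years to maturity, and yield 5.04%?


Formula: Price = FV / (1 + r)^n
Substituting: Price = $10,000.00 / (1 + 0.0504)^13
Discount factor: (1.0504)^13 = 1.895009
Price = $10,000.00 / 1.895009 = $5,277.02

$5,277.02


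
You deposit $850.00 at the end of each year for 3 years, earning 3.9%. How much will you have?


Formula: FV = PMT * ((1+r)^n - 1) / r
Growth factor: (1 + 0.039)^3 = 1.121622
Numerator: 1.121622 - 1 = 0.121622
FV = $850.00 * 0.121622 / 0.039 = $2,650.74

$2,650.74


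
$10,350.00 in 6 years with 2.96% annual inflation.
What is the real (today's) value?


Formula: Real value = nominal / (1 + inflation)^years
Price level: (1 + 0.0296)^6 = 1.191273
Real value = $10,350.00 / 1.191273 = $8,688.19

$8,688.19


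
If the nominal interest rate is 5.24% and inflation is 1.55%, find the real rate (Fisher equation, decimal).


Formula: (1 + r_real) = (1 + r_nom) / (1 + inflation)
Substituting: (1 + r_real) = 1.0524 / 1.0155
(1 + r_real) = 1.036337
r_real = 1.036337 - 1 = 0.036337

0.036337


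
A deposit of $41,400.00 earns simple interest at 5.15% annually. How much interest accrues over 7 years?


Formula: I = P * r * t
Substituting: I = $41,400.00 * 0.0515 * 7
Step: I = $41,400.00 * 0.3605
I = $14,924.70

$14,924.70


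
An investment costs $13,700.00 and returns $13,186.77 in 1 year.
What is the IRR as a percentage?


Formula: IRR = C1/C0 - 1
Substituting: IRR = $13,186.77 / $13,700.00 - 1
Ratio: 0.962538 - 1 = -0.037462
IRR = -3.7462%

-3.7462%


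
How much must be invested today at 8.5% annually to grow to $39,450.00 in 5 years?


Formula: PV = FV / (1 + r)^n
Substituting: PV = $39,450.00 / (1 + 0.085)^5
Discount factor: (1.085)^5 = 1.503657
PV = $39,450.00 / 1.503657 = $26,236.04

$26,236.04


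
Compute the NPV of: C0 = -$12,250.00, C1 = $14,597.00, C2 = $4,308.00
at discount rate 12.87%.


Formula: NPV = C0 + C1/(1+r) + C2/(1+r)^2
Discount C1: $14,597.00 / (1 + 0.1287) = $12,932.58
Discount C2: $4,308.00 / (1 + 0.1287)^2 = $3,381.57
NPV = -$12,250.00 + $12,932.58 + $3,381.57 = $4,064.15

$4,064.15


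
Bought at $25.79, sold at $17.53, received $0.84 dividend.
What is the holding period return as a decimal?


Formula: HPR = (P1 - P0 + D) / P0
Gain: $17.53 - $25.79 + $0.84 = -$7.42
HPR = -$7.42 / $25.79 = -0.2877

-0.2877


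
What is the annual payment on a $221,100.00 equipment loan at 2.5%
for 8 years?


Formula: PMT = PV * r / (1 - (1+r)^(-n))
Denominator: 1 - (1 + 0.025)^(-8) = 0.179253
Numerator: $221,100.00 * 0.025 = 5527.5
PMT = 5527.5 / 0.179253 = $30,836.23

$30,836.23


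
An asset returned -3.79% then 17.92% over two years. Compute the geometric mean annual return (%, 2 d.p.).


Formula: Geometric mean = ((1+r1)*(1+r2))^(1/2) - 1
Product: (1 + -0.0379) * (1 + 0.1792) = 0.9621 * 1.1792 = 1.134508
Square root: 1.134508^0.5 = 1.065133
Geometric mean = 1.065133 - 1 = 0.065133
As percentage: 6.51%

6.51%


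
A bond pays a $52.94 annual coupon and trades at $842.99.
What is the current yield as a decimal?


Formula: Current yield = annual coupon / price
Substituting: CY = $52.94 / $842.99
CY = 0.0628

0.0628


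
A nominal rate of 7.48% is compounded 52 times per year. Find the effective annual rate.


Formula: EAR = (1 + r/m)^m - 1
Period rate: r/m = 0.0748 / 52 = 0.001438
Compounding: (1 + 0.001438)^52 = 1.077611
EAR = 1.077611 - 1 = 0.077611

0.077611


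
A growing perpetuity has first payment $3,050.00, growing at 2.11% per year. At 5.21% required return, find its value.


Formula: PV = C / (r - g)
Spread: r - g = 0.0521 - 0.0211 = 0.031
Substituting: PV = $3,050.00 / 0.031
PV = $98,387.10

$98,387.10


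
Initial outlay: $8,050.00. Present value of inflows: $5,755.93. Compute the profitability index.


Formula: PI = PV(cash flows) / initial investment
Substituting: PI = $5,755.93 / $8,050.00
PI = 0.715

0.715


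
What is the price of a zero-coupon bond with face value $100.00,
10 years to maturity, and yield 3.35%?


Formula: Price = FV / (1 + r)^n
Substituting: Price = $100.00 / (1 + 0.0335)^10
Discount factor: (1.0335)^10 = 1.390288
Price = $100.00 / 1.390288 = $71.93

$71.93


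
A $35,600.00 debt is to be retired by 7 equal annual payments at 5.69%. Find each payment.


Formula: PMT = PV * r / (1 - (1+r)^(-n))
Denominator: 1 - (1 + 0.0569)^(-7) = 0.321167
Numerator: $35,600.00 * 0.0569 = 2025.64
PMT = 2025.64 / 0.321167 = $6,307.12

$6,307.12


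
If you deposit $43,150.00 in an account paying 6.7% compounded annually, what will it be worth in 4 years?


Formula: FV = P * (1 + r)^n
Substituting: FV = $43,150.00 * (1 + 0.067)^4
Growth factor: (1.067)^4 = 1.296157
FV = $43,150.00 * 1.296157 = $55,929.18

$55,929.18


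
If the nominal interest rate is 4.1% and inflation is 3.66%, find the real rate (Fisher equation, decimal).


Formula: (1 + r_real) = (1 + r_nom) / (1 + inflation)
Substituting: (1 + r_real) = 1.041 / 1.0366
(1 + r_real) = 1.004245
r_real = 1.004245 - 1 = 0.004245

0.004245


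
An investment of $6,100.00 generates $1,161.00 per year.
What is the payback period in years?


Formula: Payback = investment / annual cash flow
Substituting: Payback = $6,100.00 / $1,161.00
Payback = 5.2541 years

5.2541 years


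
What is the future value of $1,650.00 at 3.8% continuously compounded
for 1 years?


Formula: FV = P * e^(r*t)
Exponent: r*t = 0.038 * 1 = 0.038
e^(0.038) = 1.038731
FV = $1,650.00 * 1.038731 = $1,713.91

$1,713.91


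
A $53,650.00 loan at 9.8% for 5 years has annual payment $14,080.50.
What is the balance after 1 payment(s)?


Formula: Balance = PV*(1+r)^k - PMT*((1+r)^k - 1)/r
Growth: (1 + 0.098)^1 = 1.098
Accumulated factor: ((1+r)^k - 1)/r = 1.0
Balance = $53,650.00 * 1.098 - $14,080.50 * 1.0
Balance = $44,827.20

$44,827.20


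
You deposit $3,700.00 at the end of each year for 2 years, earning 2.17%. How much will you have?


Formula: FV = PMT * ((1+r)^n - 1) / r
Growth factor: (1 + 0.0217)^2 = 1.043871
Numerator: 1.043871 - 1 = 0.043871
FV = $3,700.00 * 0.043871 / 0.0217 = $7,480.29

$7,480.29


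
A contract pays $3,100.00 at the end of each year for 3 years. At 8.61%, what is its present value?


Formula: PV = PMT * (1 - (1+r)^(-n)) / r
Discount factor: (1 + 0.0861)^(-3) = 0.780532
Bracket: 1 - 0.780532 = 0.219468
PV = $3,100.00 * 0.219468 / 0.0861 = $7,901.88

$7,901.88


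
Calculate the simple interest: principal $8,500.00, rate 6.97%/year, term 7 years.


Formula: I = P * r * t
Substituting: I = $8,500.00 * 0.0697 * 7
Step: I = $8,500.00 * 0.4879
I = $4,147.15

$4,147.15


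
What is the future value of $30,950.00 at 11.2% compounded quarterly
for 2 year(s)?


Formula: FV = P * (1 + r/m)^(m*t)
Period rate: r/m = 0.112 / 4 = 0.028
Total periods: m*t = 4 * 2 = 8
Growth factor: (1 + 0.028)^8 = 1.247225
FV = $30,950.00 * 1.247225 = $38,601.62

$38,601.62


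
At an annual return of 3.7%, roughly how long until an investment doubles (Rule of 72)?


Formula: Years ≈ 72 / r
Substituting: Years ≈ 72 / 3.7
Years ≈ 19.5

19.5 years


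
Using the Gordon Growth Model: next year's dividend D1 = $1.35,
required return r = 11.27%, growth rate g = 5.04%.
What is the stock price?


Formula: P = D1 / (r - g)
Spread: r - g = 0.1127 - 0.0504 = 0.0623
Substituting: P = $1.35 / 0.0623
P = $21.67

$21.67


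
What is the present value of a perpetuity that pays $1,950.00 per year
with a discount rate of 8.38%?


Formula: PV = C / r
Substituting: PV = $1,950.00 / 0.0838
PV = $23,269.69

$23,269.69


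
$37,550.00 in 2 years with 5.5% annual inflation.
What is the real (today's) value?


Formula: Real value = nominal / (1 + inflation)^years
Price level: (1 + 0.055)^2 = 1.113025
Real value = $37,550.00 / 1.113025 = $33,736.89

$33,736.89


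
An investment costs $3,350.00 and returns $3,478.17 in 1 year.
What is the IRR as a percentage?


Formula: IRR = C1/C0 - 1
Substituting: IRR = $3,478.17 / $3,350.00 - 1
Ratio: 1.03826 - 1 = 0.03826
IRR = 3.826%

3.826%


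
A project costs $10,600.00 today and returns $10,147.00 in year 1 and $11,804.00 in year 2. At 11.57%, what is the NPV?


Formula: NPV = C0 + C1/(1+r) + C2/(1+r)^2
Discount C1: $10,147.00 / (1 + 0.1157) = $9,094.74
Discount C2: $11,804.00 / (1 + 0.1157)^2 = $9,482.75
NPV = -$10,600.00 + $9,094.74 + $9,482.75 = $7,977.49

$7,977.49


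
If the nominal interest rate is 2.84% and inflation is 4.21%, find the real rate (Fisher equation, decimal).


Formula: (1 + r_real) = (1 + r_nom) / (1 + inflation)
Substituting: (1 + r_real) = 1.0284 / 1.0421
(1 + r_real) = 0.986853
r_real = 0.986853 - 1 = -0.013147

-0.013147


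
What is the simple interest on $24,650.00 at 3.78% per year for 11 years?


Formula: I = P * r * t
Substituting: I = $24,650.00 * 0.0378 * 11
Step: I = $24,650.00 * 0.4158
I = $10,249.47

$10,249.47


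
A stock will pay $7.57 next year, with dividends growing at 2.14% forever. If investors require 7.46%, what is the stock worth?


Formula: P = D1 / (r - g)
Spread: r - g = 0.0746 - 0.0214 = 0.0532
Substituting: P = $7.57 / 0.0532
P = $142.29

$142.29


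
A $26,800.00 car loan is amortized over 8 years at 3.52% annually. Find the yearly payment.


Formula: PMT = PV * r / (1 - (1+r)^(-n))
Denominator: 1 - (1 + 0.0352)^(-8) = 0.241761
Numerator: $26,800.00 * 0.0352 = 943.36
PMT = 943.36 / 0.241761 = $3,902.03

$3,902.03


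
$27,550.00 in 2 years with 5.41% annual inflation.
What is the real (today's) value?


Formula: Real value = nominal / (1 + inflation)^years
Price level: (1 + 0.0541)^2 = 1.111127
Real value = $27,550.00 / 1.111127 = $24,794.65

$24,794.65


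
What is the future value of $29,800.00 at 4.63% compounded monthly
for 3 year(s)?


Formula: FV = P * (1 + r/m)^(m*t)
Period rate: r/m = 0.0463 / 12 = 0.003858
Total periods: m*t = 12 * 3 = 36
Growth factor: (1 + 0.003858)^36 = 1.148702
FV = $29,800.00 * 1.148702 = $34,231.32

$34,231.32


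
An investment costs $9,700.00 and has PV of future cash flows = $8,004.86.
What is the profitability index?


Formula: PI = PV(cash flows) / initial investment
Substituting: PI = $8,004.86 / $9,700.00
PI = 0.8252

0.8252


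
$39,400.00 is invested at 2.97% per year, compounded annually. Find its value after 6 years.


Formula: FV = P * (1 + r)^n
Substituting: FV = $39,400.00 * (1 + 0.0297)^6
Growth factor: (1.0297)^6 = 1.191967
FV = $39,400.00 * 1.191967 = $46,963.50

$46,963.50


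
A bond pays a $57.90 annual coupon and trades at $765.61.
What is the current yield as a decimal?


Formula: Current yield = annual coupon / price
Substituting: CY = $57.90 / $765.61
CY = 0.075626

0.075626


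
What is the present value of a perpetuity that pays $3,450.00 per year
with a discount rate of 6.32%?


Formula: PV = C / r
Substituting: PV = $3,450.00 / 0.0632
PV = $54,588.61

$54,588.61


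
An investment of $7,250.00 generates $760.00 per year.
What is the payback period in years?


Formula: Payback = investment / annual cash flow
Substituting: Payback = $7,250.00 / $760.00
Payback = 9.5395 years

9.5395 years


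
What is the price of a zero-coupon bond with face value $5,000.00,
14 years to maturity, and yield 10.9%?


Formula: Price = FV / (1 + r)^n
Substituting: Price = $5,000.00 / (1 + 0.109)^14
Discount factor: (1.109)^14 = 4.256392
Price = $5,000.00 / 4.256392 = $1,174.70

$1,174.70


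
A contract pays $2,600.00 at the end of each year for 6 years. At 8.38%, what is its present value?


Formula: PV = PMT * (1 - (1+r)^(-n)) / r
Discount factor: (1 + 0.0838)^(-6) = 0.617028
Bracket: 1 - 0.617028 = 0.382972
PV = $2,600.00 * 0.382972 / 0.0838 = $11,882.18

$11,882.18


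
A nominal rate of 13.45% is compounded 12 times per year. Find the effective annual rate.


Formula: EAR = (1 + r/m)^m - 1
Period rate: r/m = 0.1345 / 12 = 0.011208
Compounding: (1 + 0.011208)^12 = 1.143109
EAR = 1.143109 - 1 = 0.143109

0.143109


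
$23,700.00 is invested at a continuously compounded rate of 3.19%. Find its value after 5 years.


Formula: FV = P * e^(r*t)
Exponent: r*t = 0.0319 * 5 = 0.1595
e^(0.1595) = 1.172924
FV = $23,700.00 * 1.172924 = $27,798.31

$27,798.31


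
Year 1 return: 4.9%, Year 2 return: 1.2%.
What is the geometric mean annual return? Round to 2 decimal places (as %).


Formula: Geometric mean = ((1+r1)*(1+r2))^(1/2) - 1
Product: (1 + 0.049) * (1 + 0.012) = 1.049 * 1.012 = 1.061588
Square root: 1.061588^0.5 = 1.030334
Geometric mean = 1.030334 - 1 = 0.030334
As percentage: 3.03%

3.03%


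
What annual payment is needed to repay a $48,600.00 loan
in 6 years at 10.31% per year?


Formula: PMT = PV * r / (1 - (1+r)^(-n))
Denominator: 1 - (1 + 0.1031)^(-6) = 0.444977
Numerator: $48,600.00 * 0.1031 = 5010.66
PMT = 5010.66 / 0.444977 = $11,260.48

$11,260.48


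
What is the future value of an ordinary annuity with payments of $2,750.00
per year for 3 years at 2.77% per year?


Formula: FV = PMT * ((1+r)^n - 1) / r
Growth factor: (1 + 0.0277)^3 = 1.085423
Numerator: 1.085423 - 1 = 0.085423
FV = $2,750.00 * 0.085423 / 0.0277 = $8,480.64

$8,480.64


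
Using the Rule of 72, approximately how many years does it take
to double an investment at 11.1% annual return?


Formula: Years ≈ 72 / r
Substituting: Years ≈ 72 / 11.1
Years ≈ 6.5

6.5 years


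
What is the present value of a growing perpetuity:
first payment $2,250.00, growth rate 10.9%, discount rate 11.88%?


Formula: PV = C / (r - g)
Spread: r - g = 0.1188 - 0.109 = 0.0098
Substituting: PV = $2,250.00 / 0.0098
PV = $229,591.84

$229,591.84


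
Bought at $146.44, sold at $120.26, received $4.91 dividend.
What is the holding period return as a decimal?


Formula: HPR = (P1 - P0 + D) / P0
Gain: $120.26 - $146.44 + $4.91 = -$21.27
HPR = -$21.27 / $146.44 = -0.1452

-0.1452


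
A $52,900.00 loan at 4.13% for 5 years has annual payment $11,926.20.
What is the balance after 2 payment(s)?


Formula: Balance = PV*(1+r)^k - PMT*((1+r)^k - 1)/r
Growth: (1 + 0.0413)^2 = 1.084306
Accumulated factor: ((1+r)^k - 1)/r = 2.0413
Balance = $52,900.00 * 1.084306 - $11,926.20 * 2.0413
Balance = $33,014.82

$33,014.82


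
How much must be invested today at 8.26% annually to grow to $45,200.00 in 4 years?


Formula: PV = FV / (1 + r)^n
Substituting: PV = $45,200.00 / (1 + 0.0826)^4
Discount factor: (1.0826)^4 = 1.373637
PV = $45,200.00 / 1.373637 = $32,905.34

$32,905.34


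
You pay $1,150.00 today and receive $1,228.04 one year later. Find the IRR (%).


Formula: IRR = C1/C0 - 1
Substituting: IRR = $1,228.04 / $1,150.00 - 1
Ratio: 1.067861 - 1 = 0.067861
IRR = 6.7861%

6.7861%


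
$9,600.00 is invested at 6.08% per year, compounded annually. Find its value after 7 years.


Formula: FV = P * (1 + r)^n
Substituting: FV = $9,600.00 * (1 + 0.0608)^7
Growth factor: (1.0608)^7 = 1.511592
FV = $9,600.00 * 1.511592 = $14,511.28

$14,511.28


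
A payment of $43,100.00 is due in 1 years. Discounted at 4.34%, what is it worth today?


Formula: PV = FV / (1 + r)^n
Substituting: PV = $43,100.00 / (1 + 0.0434)^1
Discount factor: (1.0434)^1 = 1.0434
PV = $43,100.00 / 1.0434 = $41,307.26

$41,307.26


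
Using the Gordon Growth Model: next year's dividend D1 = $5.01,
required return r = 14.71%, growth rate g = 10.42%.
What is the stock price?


Formula: P = D1 / (r - g)
Spread: r - g = 0.1471 - 0.1042 = 0.0429
Substituting: P = $5.01 / 0.0429
P = $116.78

$116.78


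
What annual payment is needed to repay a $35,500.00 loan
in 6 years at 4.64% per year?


Formula: PMT = PV * r / (1 - (1+r)^(-n))
Denominator: 1 - (1 + 0.0464)^(-6) = 0.238248
Numerator: $35,500.00 * 0.0464 = 1647.2
PMT = 1647.2 / 0.238248 = $6,913.80

$6,913.80


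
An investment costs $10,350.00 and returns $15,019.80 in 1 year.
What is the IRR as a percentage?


Formula: IRR = C1/C0 - 1
Substituting: IRR = $15,019.80 / $10,350.00 - 1
Ratio: 1.451188 - 1 = 0.451188
IRR = 45.1188%

45.1188%
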